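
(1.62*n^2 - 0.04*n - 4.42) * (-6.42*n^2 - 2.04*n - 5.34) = -10.4004*n^4 - 3.048*n^3 + 19.8072*n^2 + 9.2304*n + 23.6028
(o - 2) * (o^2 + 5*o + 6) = o^3 + 3*o^2 - 4*o - 12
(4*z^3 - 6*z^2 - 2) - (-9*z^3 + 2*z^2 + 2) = 13*z^3 - 8*z^2 - 4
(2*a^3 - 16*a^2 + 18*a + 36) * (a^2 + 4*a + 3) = 2*a^5 - 8*a^4 - 40*a^3 + 60*a^2 + 198*a + 108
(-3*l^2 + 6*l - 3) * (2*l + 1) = -6*l^3 + 9*l^2 - 3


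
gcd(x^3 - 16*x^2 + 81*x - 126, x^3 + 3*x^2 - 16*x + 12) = 1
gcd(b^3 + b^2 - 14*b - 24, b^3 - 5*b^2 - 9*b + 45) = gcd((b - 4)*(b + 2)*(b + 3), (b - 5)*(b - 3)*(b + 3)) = b + 3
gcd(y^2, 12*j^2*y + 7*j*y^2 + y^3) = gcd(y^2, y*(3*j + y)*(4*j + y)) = y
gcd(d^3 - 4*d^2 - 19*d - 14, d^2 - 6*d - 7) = d^2 - 6*d - 7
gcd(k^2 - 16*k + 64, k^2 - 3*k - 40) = k - 8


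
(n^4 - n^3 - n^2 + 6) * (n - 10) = n^5 - 11*n^4 + 9*n^3 + 10*n^2 + 6*n - 60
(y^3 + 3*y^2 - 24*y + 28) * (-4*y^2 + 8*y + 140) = -4*y^5 - 4*y^4 + 260*y^3 + 116*y^2 - 3136*y + 3920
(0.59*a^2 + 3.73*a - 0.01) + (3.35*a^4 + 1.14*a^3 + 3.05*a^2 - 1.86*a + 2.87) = 3.35*a^4 + 1.14*a^3 + 3.64*a^2 + 1.87*a + 2.86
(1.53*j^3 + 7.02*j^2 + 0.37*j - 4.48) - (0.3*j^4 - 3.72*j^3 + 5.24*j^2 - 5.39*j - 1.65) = -0.3*j^4 + 5.25*j^3 + 1.78*j^2 + 5.76*j - 2.83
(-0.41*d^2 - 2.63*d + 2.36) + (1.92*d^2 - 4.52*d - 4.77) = 1.51*d^2 - 7.15*d - 2.41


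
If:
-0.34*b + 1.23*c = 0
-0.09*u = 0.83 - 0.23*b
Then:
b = 0.391304347826087*u + 3.60869565217391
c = 0.108165429480382*u + 0.997525627430187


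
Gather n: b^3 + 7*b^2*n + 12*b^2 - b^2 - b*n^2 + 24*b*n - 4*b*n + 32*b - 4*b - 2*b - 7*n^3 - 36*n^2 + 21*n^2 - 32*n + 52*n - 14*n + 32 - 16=b^3 + 11*b^2 + 26*b - 7*n^3 + n^2*(-b - 15) + n*(7*b^2 + 20*b + 6) + 16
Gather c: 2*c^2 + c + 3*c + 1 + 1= 2*c^2 + 4*c + 2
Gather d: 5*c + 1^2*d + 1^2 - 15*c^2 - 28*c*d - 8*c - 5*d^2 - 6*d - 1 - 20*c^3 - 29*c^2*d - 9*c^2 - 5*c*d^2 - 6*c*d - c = -20*c^3 - 24*c^2 - 4*c + d^2*(-5*c - 5) + d*(-29*c^2 - 34*c - 5)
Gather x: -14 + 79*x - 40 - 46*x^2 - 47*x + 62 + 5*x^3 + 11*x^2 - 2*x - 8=5*x^3 - 35*x^2 + 30*x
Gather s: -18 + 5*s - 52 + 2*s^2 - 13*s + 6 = 2*s^2 - 8*s - 64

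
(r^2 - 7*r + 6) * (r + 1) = r^3 - 6*r^2 - r + 6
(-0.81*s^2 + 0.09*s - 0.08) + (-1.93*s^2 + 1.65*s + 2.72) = -2.74*s^2 + 1.74*s + 2.64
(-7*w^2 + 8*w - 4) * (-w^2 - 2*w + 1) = 7*w^4 + 6*w^3 - 19*w^2 + 16*w - 4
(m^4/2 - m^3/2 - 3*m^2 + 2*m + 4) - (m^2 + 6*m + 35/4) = m^4/2 - m^3/2 - 4*m^2 - 4*m - 19/4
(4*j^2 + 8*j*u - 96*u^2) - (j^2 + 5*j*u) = 3*j^2 + 3*j*u - 96*u^2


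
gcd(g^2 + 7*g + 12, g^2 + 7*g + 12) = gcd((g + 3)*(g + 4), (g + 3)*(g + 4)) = g^2 + 7*g + 12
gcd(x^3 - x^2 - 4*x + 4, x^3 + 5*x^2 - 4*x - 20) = x^2 - 4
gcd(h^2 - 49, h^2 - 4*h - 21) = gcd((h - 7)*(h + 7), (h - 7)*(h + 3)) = h - 7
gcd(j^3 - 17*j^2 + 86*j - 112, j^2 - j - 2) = j - 2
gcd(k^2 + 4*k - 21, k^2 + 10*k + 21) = k + 7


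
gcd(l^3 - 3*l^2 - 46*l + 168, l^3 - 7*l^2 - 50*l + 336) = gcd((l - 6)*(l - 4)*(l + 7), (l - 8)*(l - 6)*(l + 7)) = l^2 + l - 42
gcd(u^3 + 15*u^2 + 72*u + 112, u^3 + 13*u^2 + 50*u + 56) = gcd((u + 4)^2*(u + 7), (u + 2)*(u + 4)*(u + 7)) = u^2 + 11*u + 28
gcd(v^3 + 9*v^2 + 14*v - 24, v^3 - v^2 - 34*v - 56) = v + 4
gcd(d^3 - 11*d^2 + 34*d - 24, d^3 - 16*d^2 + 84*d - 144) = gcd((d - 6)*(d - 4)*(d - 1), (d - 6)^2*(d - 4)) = d^2 - 10*d + 24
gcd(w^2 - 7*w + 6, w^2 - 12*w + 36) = w - 6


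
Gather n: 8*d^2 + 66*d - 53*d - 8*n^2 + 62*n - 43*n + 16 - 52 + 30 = 8*d^2 + 13*d - 8*n^2 + 19*n - 6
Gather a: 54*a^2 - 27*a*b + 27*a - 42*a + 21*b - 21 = 54*a^2 + a*(-27*b - 15) + 21*b - 21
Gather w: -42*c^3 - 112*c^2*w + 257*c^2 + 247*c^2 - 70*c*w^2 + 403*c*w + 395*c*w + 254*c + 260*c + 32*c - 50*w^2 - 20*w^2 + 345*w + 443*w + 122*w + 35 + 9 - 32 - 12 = -42*c^3 + 504*c^2 + 546*c + w^2*(-70*c - 70) + w*(-112*c^2 + 798*c + 910)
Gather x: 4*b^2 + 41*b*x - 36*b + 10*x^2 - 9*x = 4*b^2 - 36*b + 10*x^2 + x*(41*b - 9)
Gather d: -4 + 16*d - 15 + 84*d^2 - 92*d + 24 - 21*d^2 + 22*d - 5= 63*d^2 - 54*d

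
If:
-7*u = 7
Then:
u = -1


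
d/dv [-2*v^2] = -4*v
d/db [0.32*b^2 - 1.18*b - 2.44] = 0.64*b - 1.18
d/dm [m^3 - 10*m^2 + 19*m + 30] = 3*m^2 - 20*m + 19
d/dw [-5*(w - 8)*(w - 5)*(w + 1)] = -15*w^2 + 120*w - 135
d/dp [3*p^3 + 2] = 9*p^2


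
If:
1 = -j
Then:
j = -1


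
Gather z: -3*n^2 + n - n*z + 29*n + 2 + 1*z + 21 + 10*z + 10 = -3*n^2 + 30*n + z*(11 - n) + 33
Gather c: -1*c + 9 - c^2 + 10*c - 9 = -c^2 + 9*c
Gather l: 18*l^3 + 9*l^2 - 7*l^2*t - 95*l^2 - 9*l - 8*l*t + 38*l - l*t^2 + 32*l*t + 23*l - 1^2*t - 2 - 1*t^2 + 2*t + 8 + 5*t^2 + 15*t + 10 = 18*l^3 + l^2*(-7*t - 86) + l*(-t^2 + 24*t + 52) + 4*t^2 + 16*t + 16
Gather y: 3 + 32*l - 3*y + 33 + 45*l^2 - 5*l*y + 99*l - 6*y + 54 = 45*l^2 + 131*l + y*(-5*l - 9) + 90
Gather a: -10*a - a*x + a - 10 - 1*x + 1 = a*(-x - 9) - x - 9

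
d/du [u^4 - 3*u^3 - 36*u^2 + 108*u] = 4*u^3 - 9*u^2 - 72*u + 108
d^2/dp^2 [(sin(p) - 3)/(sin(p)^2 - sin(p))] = (-sin(p) + 10 + 3/sin(p) - 12/sin(p)^2 + 6/sin(p)^3)/(sin(p) - 1)^2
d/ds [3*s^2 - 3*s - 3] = 6*s - 3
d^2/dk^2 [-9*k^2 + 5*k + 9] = -18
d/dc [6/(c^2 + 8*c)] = 12*(-c - 4)/(c^2*(c + 8)^2)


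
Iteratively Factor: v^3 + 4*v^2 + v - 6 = (v + 3)*(v^2 + v - 2) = (v - 1)*(v + 3)*(v + 2)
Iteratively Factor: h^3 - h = (h + 1)*(h^2 - h) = (h - 1)*(h + 1)*(h)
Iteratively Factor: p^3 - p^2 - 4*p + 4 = (p + 2)*(p^2 - 3*p + 2) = (p - 1)*(p + 2)*(p - 2)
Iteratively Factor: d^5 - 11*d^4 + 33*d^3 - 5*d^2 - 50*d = (d)*(d^4 - 11*d^3 + 33*d^2 - 5*d - 50) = d*(d - 2)*(d^3 - 9*d^2 + 15*d + 25) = d*(d - 5)*(d - 2)*(d^2 - 4*d - 5) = d*(d - 5)*(d - 2)*(d + 1)*(d - 5)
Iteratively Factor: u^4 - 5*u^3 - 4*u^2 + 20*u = (u)*(u^3 - 5*u^2 - 4*u + 20) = u*(u - 2)*(u^2 - 3*u - 10) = u*(u - 2)*(u + 2)*(u - 5)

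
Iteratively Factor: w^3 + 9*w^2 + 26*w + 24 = (w + 4)*(w^2 + 5*w + 6) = (w + 2)*(w + 4)*(w + 3)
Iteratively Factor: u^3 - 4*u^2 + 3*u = (u)*(u^2 - 4*u + 3) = u*(u - 1)*(u - 3)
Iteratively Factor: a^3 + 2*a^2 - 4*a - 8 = (a + 2)*(a^2 - 4) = (a - 2)*(a + 2)*(a + 2)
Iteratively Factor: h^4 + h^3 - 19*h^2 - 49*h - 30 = (h + 1)*(h^3 - 19*h - 30) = (h + 1)*(h + 3)*(h^2 - 3*h - 10) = (h - 5)*(h + 1)*(h + 3)*(h + 2)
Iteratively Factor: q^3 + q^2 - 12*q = (q + 4)*(q^2 - 3*q) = (q - 3)*(q + 4)*(q)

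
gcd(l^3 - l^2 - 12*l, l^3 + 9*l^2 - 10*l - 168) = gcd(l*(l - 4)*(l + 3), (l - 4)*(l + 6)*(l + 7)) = l - 4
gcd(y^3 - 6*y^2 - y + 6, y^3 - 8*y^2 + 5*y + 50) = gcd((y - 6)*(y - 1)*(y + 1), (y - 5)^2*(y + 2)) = 1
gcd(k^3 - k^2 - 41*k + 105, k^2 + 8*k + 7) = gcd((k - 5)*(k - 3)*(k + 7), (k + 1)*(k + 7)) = k + 7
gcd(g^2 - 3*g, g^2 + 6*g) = g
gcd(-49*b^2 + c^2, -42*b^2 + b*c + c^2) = 7*b + c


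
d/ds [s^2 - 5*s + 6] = 2*s - 5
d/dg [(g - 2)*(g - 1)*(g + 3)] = 3*g^2 - 7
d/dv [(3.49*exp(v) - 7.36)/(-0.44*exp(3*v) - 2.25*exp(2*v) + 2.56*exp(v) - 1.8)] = (3.0712*exp(3*v) - 1.8627*exp(2*v) - 33.12*exp(v) + 12.5596)*exp(v)/(0.1936*exp(6*v) + 1.98*exp(5*v) + 2.8097*exp(4*v) - 9.936*exp(3*v) + 14.6536*exp(2*v) - 9.216*exp(v) + 3.24)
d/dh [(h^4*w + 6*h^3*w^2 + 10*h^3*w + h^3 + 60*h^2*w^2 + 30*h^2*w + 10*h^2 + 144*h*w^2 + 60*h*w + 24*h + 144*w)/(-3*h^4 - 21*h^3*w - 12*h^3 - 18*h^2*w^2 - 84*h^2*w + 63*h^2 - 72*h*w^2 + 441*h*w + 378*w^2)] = (-h^4*w^2 + 6*h^4*w + h^4 - 8*h^3*w^2 + 90*h^3*w + 20*h^3 + 47*h^2*w^2 + 312*h^2*w + 133*h^2 + 420*h*w^2 + 90*h*w + 192*h + 504*w^2 + 306*w - 504)/(3*(h^6 + 2*h^5*w + 8*h^5 + h^4*w^2 + 16*h^4*w - 26*h^4 + 8*h^3*w^2 - 52*h^3*w - 168*h^3 - 26*h^2*w^2 - 336*h^2*w + 441*h^2 - 168*h*w^2 + 882*h*w + 441*w^2))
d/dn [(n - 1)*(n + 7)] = 2*n + 6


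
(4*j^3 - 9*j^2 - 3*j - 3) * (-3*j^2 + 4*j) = -12*j^5 + 43*j^4 - 27*j^3 - 3*j^2 - 12*j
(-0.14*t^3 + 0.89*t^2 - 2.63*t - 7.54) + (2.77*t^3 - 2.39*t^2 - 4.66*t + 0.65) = 2.63*t^3 - 1.5*t^2 - 7.29*t - 6.89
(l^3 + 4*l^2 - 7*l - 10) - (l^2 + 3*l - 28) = l^3 + 3*l^2 - 10*l + 18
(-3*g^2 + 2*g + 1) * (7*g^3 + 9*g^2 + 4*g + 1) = -21*g^5 - 13*g^4 + 13*g^3 + 14*g^2 + 6*g + 1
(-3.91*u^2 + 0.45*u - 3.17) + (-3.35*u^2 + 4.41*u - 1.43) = -7.26*u^2 + 4.86*u - 4.6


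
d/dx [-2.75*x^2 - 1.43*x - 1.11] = -5.5*x - 1.43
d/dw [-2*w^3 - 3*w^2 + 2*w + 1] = -6*w^2 - 6*w + 2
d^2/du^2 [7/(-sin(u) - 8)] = 7*(sin(u)^2 - 8*sin(u) - 2)/(sin(u) + 8)^3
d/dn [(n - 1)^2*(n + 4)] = (n - 1)*(3*n + 7)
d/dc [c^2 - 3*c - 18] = 2*c - 3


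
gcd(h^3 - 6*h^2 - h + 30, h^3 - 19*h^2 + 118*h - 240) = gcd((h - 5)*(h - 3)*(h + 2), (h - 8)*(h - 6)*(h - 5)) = h - 5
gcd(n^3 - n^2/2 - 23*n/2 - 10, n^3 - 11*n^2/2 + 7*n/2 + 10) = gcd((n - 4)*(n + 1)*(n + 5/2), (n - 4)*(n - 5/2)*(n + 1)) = n^2 - 3*n - 4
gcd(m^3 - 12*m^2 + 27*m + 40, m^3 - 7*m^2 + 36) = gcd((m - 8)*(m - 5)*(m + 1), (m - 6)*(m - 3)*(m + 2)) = 1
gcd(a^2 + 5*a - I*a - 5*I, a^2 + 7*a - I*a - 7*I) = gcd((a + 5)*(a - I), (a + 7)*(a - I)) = a - I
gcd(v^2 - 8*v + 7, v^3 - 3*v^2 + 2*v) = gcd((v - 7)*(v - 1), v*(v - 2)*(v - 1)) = v - 1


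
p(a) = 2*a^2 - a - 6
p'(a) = 4*a - 1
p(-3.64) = 24.14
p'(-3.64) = -15.56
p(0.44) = -6.05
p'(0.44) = 0.76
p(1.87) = -0.88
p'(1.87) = 6.48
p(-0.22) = -5.68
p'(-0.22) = -1.88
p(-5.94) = 70.51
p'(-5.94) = -24.76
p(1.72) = -1.80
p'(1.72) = 5.88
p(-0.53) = -4.91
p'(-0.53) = -3.12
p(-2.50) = 9.00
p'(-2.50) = -11.00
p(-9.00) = 165.00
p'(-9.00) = -37.00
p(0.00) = -6.00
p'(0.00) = -1.00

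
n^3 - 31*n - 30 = (n - 6)*(n + 1)*(n + 5)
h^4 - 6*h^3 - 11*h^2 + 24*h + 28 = (h - 7)*(h - 2)*(h + 1)*(h + 2)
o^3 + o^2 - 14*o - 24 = (o - 4)*(o + 2)*(o + 3)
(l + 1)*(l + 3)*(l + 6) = l^3 + 10*l^2 + 27*l + 18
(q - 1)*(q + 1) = q^2 - 1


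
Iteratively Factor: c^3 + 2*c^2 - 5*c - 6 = (c + 3)*(c^2 - c - 2) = (c + 1)*(c + 3)*(c - 2)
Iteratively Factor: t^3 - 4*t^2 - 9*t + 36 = (t - 4)*(t^2 - 9) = (t - 4)*(t + 3)*(t - 3)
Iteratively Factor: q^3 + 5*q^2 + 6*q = (q + 3)*(q^2 + 2*q) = (q + 2)*(q + 3)*(q)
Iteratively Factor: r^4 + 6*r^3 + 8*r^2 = (r)*(r^3 + 6*r^2 + 8*r) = r*(r + 2)*(r^2 + 4*r) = r^2*(r + 2)*(r + 4)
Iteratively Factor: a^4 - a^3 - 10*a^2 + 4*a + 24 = (a + 2)*(a^3 - 3*a^2 - 4*a + 12) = (a - 2)*(a + 2)*(a^2 - a - 6) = (a - 2)*(a + 2)^2*(a - 3)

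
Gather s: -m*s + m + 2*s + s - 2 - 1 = m + s*(3 - m) - 3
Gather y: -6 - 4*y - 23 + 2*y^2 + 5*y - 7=2*y^2 + y - 36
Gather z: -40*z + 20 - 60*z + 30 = 50 - 100*z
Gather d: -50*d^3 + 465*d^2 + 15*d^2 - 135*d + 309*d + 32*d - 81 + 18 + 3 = -50*d^3 + 480*d^2 + 206*d - 60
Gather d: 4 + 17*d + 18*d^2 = 18*d^2 + 17*d + 4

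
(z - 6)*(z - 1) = z^2 - 7*z + 6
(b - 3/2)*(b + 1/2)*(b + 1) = b^3 - 7*b/4 - 3/4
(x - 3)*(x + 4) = x^2 + x - 12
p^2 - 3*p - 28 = (p - 7)*(p + 4)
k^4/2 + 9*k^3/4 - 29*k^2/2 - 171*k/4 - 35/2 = (k/2 + 1)*(k - 5)*(k + 1/2)*(k + 7)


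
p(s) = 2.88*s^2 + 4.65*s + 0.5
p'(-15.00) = -81.75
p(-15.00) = 578.75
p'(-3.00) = -12.63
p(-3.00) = 12.47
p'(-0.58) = 1.31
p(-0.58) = -1.23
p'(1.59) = 13.81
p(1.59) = 15.17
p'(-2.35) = -8.89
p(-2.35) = 5.48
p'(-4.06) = -18.74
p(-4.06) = 29.09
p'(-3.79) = -17.18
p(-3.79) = 24.25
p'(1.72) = 14.56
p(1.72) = 17.02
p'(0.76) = 9.03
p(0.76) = 5.70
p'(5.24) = 34.83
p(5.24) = 103.94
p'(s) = 5.76*s + 4.65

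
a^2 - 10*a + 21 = (a - 7)*(a - 3)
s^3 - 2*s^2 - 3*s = s*(s - 3)*(s + 1)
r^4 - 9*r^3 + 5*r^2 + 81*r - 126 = (r - 7)*(r - 3)*(r - 2)*(r + 3)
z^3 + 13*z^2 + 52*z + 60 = (z + 2)*(z + 5)*(z + 6)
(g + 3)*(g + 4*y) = g^2 + 4*g*y + 3*g + 12*y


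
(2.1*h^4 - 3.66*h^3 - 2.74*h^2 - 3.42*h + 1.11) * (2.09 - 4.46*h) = -9.366*h^5 + 20.7126*h^4 + 4.571*h^3 + 9.5266*h^2 - 12.0984*h + 2.3199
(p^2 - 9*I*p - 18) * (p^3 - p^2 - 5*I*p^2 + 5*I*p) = p^5 - p^4 - 14*I*p^4 - 63*p^3 + 14*I*p^3 + 63*p^2 + 90*I*p^2 - 90*I*p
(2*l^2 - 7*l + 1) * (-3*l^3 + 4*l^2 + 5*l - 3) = -6*l^5 + 29*l^4 - 21*l^3 - 37*l^2 + 26*l - 3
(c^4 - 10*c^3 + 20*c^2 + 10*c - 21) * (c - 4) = c^5 - 14*c^4 + 60*c^3 - 70*c^2 - 61*c + 84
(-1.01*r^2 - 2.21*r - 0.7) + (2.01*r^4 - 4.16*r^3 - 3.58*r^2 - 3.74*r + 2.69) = 2.01*r^4 - 4.16*r^3 - 4.59*r^2 - 5.95*r + 1.99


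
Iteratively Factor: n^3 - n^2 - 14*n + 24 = (n + 4)*(n^2 - 5*n + 6) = (n - 2)*(n + 4)*(n - 3)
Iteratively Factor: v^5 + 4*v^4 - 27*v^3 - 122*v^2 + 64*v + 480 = (v + 4)*(v^4 - 27*v^2 - 14*v + 120) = (v + 4)^2*(v^3 - 4*v^2 - 11*v + 30) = (v + 3)*(v + 4)^2*(v^2 - 7*v + 10) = (v - 5)*(v + 3)*(v + 4)^2*(v - 2)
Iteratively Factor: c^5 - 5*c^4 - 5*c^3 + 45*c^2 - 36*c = (c - 4)*(c^4 - c^3 - 9*c^2 + 9*c) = (c - 4)*(c + 3)*(c^3 - 4*c^2 + 3*c) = (c - 4)*(c - 1)*(c + 3)*(c^2 - 3*c) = c*(c - 4)*(c - 1)*(c + 3)*(c - 3)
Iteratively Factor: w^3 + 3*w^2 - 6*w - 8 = (w + 4)*(w^2 - w - 2) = (w - 2)*(w + 4)*(w + 1)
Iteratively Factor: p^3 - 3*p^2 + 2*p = (p - 1)*(p^2 - 2*p) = (p - 2)*(p - 1)*(p)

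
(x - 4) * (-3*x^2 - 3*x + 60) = -3*x^3 + 9*x^2 + 72*x - 240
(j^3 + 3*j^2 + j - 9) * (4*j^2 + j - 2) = 4*j^5 + 13*j^4 + 5*j^3 - 41*j^2 - 11*j + 18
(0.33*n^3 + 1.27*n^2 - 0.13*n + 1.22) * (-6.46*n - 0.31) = -2.1318*n^4 - 8.3065*n^3 + 0.4461*n^2 - 7.8409*n - 0.3782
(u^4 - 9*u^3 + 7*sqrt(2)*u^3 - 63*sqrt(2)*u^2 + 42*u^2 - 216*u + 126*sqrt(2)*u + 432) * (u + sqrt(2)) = u^5 - 9*u^4 + 8*sqrt(2)*u^4 - 72*sqrt(2)*u^3 + 56*u^3 - 342*u^2 + 168*sqrt(2)*u^2 - 216*sqrt(2)*u + 684*u + 432*sqrt(2)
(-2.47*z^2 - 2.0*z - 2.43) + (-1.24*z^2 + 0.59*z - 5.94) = -3.71*z^2 - 1.41*z - 8.37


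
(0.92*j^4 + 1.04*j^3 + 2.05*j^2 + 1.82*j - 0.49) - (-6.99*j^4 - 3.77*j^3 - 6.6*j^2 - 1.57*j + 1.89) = 7.91*j^4 + 4.81*j^3 + 8.65*j^2 + 3.39*j - 2.38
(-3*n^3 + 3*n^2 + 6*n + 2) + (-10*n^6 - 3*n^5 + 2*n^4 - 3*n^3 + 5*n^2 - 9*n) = -10*n^6 - 3*n^5 + 2*n^4 - 6*n^3 + 8*n^2 - 3*n + 2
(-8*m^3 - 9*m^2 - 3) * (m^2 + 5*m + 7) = -8*m^5 - 49*m^4 - 101*m^3 - 66*m^2 - 15*m - 21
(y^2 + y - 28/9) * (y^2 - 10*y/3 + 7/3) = y^4 - 7*y^3/3 - 37*y^2/9 + 343*y/27 - 196/27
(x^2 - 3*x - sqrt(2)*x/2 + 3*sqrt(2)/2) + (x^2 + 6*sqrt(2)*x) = 2*x^2 - 3*x + 11*sqrt(2)*x/2 + 3*sqrt(2)/2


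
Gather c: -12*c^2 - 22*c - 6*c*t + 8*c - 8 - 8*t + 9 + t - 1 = -12*c^2 + c*(-6*t - 14) - 7*t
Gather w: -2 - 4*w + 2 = -4*w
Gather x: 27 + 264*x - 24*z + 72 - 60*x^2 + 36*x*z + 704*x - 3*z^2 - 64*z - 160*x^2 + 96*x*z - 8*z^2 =-220*x^2 + x*(132*z + 968) - 11*z^2 - 88*z + 99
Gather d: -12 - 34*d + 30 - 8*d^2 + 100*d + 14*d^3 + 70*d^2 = 14*d^3 + 62*d^2 + 66*d + 18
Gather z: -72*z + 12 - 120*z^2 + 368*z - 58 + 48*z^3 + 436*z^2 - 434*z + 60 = 48*z^3 + 316*z^2 - 138*z + 14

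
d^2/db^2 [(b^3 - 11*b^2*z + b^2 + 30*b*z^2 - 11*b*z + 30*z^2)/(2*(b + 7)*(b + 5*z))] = 2*(55*b^3*z^2 + 48*b^3*z + 21*b^3 + 885*b^2*z^2 + 315*b^2*z - 1350*b*z^3 + 2730*b*z^2 - 2250*z^4 - 8925*z^3 + 2695*z^2)/(b^6 + 15*b^5*z + 21*b^5 + 75*b^4*z^2 + 315*b^4*z + 147*b^4 + 125*b^3*z^3 + 1575*b^3*z^2 + 2205*b^3*z + 343*b^3 + 2625*b^2*z^3 + 11025*b^2*z^2 + 5145*b^2*z + 18375*b*z^3 + 25725*b*z^2 + 42875*z^3)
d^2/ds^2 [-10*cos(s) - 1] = 10*cos(s)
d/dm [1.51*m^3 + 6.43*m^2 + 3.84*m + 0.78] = 4.53*m^2 + 12.86*m + 3.84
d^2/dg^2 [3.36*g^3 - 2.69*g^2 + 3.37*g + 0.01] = 20.16*g - 5.38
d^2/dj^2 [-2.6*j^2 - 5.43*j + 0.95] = -5.20000000000000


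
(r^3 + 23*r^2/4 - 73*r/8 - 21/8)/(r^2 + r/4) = r + 11/2 - 21/(2*r)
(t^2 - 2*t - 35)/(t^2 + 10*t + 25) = (t - 7)/(t + 5)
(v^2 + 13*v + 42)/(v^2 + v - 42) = (v + 6)/(v - 6)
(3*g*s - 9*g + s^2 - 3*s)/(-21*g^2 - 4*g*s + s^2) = (s - 3)/(-7*g + s)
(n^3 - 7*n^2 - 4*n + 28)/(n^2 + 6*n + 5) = (n^3 - 7*n^2 - 4*n + 28)/(n^2 + 6*n + 5)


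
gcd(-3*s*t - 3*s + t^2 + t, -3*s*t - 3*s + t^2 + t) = 3*s*t + 3*s - t^2 - t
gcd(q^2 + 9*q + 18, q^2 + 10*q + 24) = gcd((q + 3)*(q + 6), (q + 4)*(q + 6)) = q + 6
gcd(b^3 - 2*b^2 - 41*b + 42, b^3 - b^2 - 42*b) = b^2 - b - 42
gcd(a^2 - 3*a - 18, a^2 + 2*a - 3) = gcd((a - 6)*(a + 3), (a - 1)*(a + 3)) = a + 3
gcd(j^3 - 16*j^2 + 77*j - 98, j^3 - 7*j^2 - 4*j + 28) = j^2 - 9*j + 14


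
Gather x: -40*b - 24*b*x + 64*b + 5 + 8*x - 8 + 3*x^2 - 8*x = -24*b*x + 24*b + 3*x^2 - 3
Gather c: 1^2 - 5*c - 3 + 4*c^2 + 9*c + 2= 4*c^2 + 4*c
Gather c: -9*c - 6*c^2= -6*c^2 - 9*c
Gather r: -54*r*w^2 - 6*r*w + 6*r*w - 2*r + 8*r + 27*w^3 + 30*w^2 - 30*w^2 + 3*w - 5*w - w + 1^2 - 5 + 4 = r*(6 - 54*w^2) + 27*w^3 - 3*w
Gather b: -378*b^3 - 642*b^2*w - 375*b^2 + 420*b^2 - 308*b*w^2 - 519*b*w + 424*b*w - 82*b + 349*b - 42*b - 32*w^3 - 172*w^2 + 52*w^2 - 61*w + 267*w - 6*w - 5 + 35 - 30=-378*b^3 + b^2*(45 - 642*w) + b*(-308*w^2 - 95*w + 225) - 32*w^3 - 120*w^2 + 200*w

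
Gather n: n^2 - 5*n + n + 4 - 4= n^2 - 4*n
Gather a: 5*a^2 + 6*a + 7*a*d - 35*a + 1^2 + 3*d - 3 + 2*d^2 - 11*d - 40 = 5*a^2 + a*(7*d - 29) + 2*d^2 - 8*d - 42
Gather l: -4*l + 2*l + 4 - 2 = 2 - 2*l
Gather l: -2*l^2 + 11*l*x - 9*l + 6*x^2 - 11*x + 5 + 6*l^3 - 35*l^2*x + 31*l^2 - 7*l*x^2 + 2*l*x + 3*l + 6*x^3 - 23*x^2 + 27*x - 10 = 6*l^3 + l^2*(29 - 35*x) + l*(-7*x^2 + 13*x - 6) + 6*x^3 - 17*x^2 + 16*x - 5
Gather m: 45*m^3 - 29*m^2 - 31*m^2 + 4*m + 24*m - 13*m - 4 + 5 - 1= 45*m^3 - 60*m^2 + 15*m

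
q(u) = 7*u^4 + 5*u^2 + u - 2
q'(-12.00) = -48503.00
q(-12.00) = 145858.00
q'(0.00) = 1.00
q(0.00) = -2.00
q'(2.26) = 346.81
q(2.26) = 208.41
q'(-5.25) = -4103.19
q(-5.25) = 5448.40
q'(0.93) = 32.82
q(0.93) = 8.49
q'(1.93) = 221.59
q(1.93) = 115.68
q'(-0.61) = -11.46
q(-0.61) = 0.22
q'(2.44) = 432.15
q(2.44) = 278.33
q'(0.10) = 2.03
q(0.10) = -1.85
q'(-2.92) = -725.32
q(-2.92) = 546.61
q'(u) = 28*u^3 + 10*u + 1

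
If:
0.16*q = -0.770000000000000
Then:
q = -4.81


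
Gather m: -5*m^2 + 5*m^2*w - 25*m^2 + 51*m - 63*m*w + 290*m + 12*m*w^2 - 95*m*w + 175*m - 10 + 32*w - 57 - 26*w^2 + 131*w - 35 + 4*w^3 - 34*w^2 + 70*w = m^2*(5*w - 30) + m*(12*w^2 - 158*w + 516) + 4*w^3 - 60*w^2 + 233*w - 102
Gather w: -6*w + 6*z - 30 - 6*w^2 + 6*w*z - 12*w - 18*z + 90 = -6*w^2 + w*(6*z - 18) - 12*z + 60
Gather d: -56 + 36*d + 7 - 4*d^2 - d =-4*d^2 + 35*d - 49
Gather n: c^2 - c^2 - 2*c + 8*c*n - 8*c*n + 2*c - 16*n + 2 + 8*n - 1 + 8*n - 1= 0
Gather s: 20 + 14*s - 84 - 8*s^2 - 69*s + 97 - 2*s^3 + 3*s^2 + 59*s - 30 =-2*s^3 - 5*s^2 + 4*s + 3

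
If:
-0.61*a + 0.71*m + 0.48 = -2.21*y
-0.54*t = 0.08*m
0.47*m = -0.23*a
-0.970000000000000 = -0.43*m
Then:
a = -4.61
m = 2.26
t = -0.33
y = -2.21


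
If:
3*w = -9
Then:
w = -3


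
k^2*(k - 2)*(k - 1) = k^4 - 3*k^3 + 2*k^2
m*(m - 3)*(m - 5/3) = m^3 - 14*m^2/3 + 5*m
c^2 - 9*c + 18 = (c - 6)*(c - 3)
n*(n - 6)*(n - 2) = n^3 - 8*n^2 + 12*n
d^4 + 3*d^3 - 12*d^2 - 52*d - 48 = (d - 4)*(d + 2)^2*(d + 3)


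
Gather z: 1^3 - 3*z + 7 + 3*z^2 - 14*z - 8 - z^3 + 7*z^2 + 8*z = -z^3 + 10*z^2 - 9*z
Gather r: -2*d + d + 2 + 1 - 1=2 - d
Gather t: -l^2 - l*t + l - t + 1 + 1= -l^2 + l + t*(-l - 1) + 2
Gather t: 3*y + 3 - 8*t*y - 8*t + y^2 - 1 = t*(-8*y - 8) + y^2 + 3*y + 2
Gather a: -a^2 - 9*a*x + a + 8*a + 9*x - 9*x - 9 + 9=-a^2 + a*(9 - 9*x)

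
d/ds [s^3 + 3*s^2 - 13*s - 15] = 3*s^2 + 6*s - 13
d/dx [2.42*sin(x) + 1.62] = 2.42*cos(x)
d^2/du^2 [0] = 0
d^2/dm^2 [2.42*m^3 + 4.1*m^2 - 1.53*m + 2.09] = 14.52*m + 8.2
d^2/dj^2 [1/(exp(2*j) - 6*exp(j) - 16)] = 2*((3 - 2*exp(j))*(-exp(2*j) + 6*exp(j) + 16) - 4*(exp(j) - 3)^2*exp(j))*exp(j)/(-exp(2*j) + 6*exp(j) + 16)^3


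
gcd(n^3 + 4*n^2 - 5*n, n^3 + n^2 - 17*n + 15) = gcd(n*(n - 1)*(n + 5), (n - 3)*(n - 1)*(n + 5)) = n^2 + 4*n - 5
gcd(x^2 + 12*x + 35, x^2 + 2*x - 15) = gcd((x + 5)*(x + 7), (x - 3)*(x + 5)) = x + 5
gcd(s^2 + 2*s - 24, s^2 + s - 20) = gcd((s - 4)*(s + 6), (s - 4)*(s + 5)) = s - 4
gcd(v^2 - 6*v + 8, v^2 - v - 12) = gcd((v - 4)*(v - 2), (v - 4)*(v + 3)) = v - 4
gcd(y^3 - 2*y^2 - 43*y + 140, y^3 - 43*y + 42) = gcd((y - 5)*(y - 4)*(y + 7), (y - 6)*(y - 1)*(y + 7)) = y + 7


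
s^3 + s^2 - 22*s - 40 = (s - 5)*(s + 2)*(s + 4)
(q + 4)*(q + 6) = q^2 + 10*q + 24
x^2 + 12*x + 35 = (x + 5)*(x + 7)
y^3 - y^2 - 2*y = y*(y - 2)*(y + 1)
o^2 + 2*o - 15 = (o - 3)*(o + 5)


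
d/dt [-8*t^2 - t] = -16*t - 1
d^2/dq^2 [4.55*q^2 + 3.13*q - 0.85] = 9.10000000000000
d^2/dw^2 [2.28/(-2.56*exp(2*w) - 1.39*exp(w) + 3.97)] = (-2.28*(5.12*exp(w) + 1.39)*(10.24*exp(w) + 2.78)*exp(w) + (23.3472*exp(w) + 3.1692)*(2.56*exp(2*w) + 1.39*exp(w) - 3.97))*exp(w)/(2.56*exp(2*w) + 1.39*exp(w) - 3.97)^3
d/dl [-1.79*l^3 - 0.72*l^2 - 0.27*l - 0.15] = -5.37*l^2 - 1.44*l - 0.27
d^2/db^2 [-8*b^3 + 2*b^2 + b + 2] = 4 - 48*b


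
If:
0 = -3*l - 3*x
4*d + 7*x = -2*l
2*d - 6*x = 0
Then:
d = 0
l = 0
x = 0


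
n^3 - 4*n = n*(n - 2)*(n + 2)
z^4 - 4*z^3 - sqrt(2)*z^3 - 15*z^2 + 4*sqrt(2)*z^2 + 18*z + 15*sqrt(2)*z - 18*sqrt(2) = (z - 6)*(z - 1)*(z + 3)*(z - sqrt(2))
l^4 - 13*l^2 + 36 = (l - 3)*(l - 2)*(l + 2)*(l + 3)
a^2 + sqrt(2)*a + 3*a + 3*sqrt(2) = (a + 3)*(a + sqrt(2))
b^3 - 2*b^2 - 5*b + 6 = (b - 3)*(b - 1)*(b + 2)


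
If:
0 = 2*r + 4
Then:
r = -2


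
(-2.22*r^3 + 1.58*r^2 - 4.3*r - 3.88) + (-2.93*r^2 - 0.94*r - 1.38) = -2.22*r^3 - 1.35*r^2 - 5.24*r - 5.26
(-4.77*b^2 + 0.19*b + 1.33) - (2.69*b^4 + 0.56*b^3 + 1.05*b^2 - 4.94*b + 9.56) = -2.69*b^4 - 0.56*b^3 - 5.82*b^2 + 5.13*b - 8.23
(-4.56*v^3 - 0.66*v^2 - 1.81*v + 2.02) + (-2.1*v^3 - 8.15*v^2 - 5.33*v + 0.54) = -6.66*v^3 - 8.81*v^2 - 7.14*v + 2.56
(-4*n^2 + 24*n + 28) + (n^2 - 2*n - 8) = -3*n^2 + 22*n + 20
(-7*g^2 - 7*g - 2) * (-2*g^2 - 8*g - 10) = 14*g^4 + 70*g^3 + 130*g^2 + 86*g + 20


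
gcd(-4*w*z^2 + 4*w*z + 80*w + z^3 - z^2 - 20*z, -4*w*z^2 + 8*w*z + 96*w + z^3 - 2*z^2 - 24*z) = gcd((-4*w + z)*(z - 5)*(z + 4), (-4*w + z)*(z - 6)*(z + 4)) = -4*w*z - 16*w + z^2 + 4*z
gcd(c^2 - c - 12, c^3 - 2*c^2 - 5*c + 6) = 1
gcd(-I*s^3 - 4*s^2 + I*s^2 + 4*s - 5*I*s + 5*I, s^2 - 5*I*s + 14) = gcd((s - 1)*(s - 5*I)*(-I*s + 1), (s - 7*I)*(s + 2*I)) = 1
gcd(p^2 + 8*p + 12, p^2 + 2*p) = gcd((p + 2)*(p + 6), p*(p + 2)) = p + 2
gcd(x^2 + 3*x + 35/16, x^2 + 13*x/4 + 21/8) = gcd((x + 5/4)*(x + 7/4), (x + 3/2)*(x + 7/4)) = x + 7/4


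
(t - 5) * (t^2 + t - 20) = t^3 - 4*t^2 - 25*t + 100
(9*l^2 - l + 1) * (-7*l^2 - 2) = -63*l^4 + 7*l^3 - 25*l^2 + 2*l - 2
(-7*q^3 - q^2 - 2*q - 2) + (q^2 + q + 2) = -7*q^3 - q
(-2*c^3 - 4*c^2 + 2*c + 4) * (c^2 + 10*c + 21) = -2*c^5 - 24*c^4 - 80*c^3 - 60*c^2 + 82*c + 84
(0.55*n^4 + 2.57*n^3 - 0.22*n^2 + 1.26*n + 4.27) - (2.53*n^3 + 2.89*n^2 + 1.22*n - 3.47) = 0.55*n^4 + 0.04*n^3 - 3.11*n^2 + 0.04*n + 7.74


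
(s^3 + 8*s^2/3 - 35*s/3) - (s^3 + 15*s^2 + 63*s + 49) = -37*s^2/3 - 224*s/3 - 49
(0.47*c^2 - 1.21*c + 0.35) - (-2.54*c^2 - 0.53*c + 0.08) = 3.01*c^2 - 0.68*c + 0.27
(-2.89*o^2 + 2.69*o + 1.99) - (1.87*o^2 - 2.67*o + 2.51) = -4.76*o^2 + 5.36*o - 0.52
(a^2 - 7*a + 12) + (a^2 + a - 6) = 2*a^2 - 6*a + 6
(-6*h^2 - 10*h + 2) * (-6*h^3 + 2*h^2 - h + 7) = 36*h^5 + 48*h^4 - 26*h^3 - 28*h^2 - 72*h + 14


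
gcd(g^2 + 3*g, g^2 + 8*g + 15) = g + 3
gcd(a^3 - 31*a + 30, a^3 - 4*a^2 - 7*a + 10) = a^2 - 6*a + 5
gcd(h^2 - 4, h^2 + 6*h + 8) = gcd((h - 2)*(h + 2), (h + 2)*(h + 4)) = h + 2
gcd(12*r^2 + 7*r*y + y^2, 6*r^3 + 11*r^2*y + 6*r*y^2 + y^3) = 3*r + y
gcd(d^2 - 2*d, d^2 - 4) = d - 2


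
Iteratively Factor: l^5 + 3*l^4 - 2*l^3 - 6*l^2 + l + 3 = (l - 1)*(l^4 + 4*l^3 + 2*l^2 - 4*l - 3) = (l - 1)*(l + 1)*(l^3 + 3*l^2 - l - 3) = (l - 1)*(l + 1)^2*(l^2 + 2*l - 3) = (l - 1)*(l + 1)^2*(l + 3)*(l - 1)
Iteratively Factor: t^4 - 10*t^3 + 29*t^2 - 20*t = (t - 4)*(t^3 - 6*t^2 + 5*t) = (t - 5)*(t - 4)*(t^2 - t) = t*(t - 5)*(t - 4)*(t - 1)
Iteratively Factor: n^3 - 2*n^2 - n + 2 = (n - 2)*(n^2 - 1) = (n - 2)*(n - 1)*(n + 1)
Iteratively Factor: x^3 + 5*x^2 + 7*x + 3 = (x + 1)*(x^2 + 4*x + 3) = (x + 1)^2*(x + 3)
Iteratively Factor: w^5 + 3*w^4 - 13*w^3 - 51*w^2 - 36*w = (w + 3)*(w^4 - 13*w^2 - 12*w) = (w - 4)*(w + 3)*(w^3 + 4*w^2 + 3*w) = w*(w - 4)*(w + 3)*(w^2 + 4*w + 3) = w*(w - 4)*(w + 3)^2*(w + 1)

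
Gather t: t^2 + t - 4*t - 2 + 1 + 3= t^2 - 3*t + 2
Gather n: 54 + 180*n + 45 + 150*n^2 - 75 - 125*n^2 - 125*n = 25*n^2 + 55*n + 24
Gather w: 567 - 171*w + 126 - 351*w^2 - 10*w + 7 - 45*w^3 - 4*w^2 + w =-45*w^3 - 355*w^2 - 180*w + 700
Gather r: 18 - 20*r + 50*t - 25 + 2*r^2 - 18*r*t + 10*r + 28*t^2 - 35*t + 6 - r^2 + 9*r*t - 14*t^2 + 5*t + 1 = r^2 + r*(-9*t - 10) + 14*t^2 + 20*t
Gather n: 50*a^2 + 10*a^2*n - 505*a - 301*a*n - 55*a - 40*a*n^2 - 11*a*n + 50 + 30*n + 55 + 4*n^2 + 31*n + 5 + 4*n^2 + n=50*a^2 - 560*a + n^2*(8 - 40*a) + n*(10*a^2 - 312*a + 62) + 110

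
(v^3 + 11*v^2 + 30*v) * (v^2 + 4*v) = v^5 + 15*v^4 + 74*v^3 + 120*v^2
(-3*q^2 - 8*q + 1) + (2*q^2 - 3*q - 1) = -q^2 - 11*q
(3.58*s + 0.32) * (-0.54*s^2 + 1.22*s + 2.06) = -1.9332*s^3 + 4.1948*s^2 + 7.7652*s + 0.6592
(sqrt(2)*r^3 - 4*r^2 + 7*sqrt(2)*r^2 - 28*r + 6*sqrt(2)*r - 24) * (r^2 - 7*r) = sqrt(2)*r^5 - 4*r^4 - 43*sqrt(2)*r^3 - 42*sqrt(2)*r^2 + 172*r^2 + 168*r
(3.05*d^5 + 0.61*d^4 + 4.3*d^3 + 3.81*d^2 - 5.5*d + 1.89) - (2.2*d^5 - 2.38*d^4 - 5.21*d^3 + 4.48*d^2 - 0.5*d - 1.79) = 0.85*d^5 + 2.99*d^4 + 9.51*d^3 - 0.67*d^2 - 5.0*d + 3.68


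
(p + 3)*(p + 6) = p^2 + 9*p + 18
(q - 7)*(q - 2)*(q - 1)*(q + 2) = q^4 - 8*q^3 + 3*q^2 + 32*q - 28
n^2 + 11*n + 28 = (n + 4)*(n + 7)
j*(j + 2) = j^2 + 2*j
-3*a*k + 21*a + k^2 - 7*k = (-3*a + k)*(k - 7)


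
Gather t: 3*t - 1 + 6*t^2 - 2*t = 6*t^2 + t - 1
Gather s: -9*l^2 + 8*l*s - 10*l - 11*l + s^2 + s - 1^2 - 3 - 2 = -9*l^2 - 21*l + s^2 + s*(8*l + 1) - 6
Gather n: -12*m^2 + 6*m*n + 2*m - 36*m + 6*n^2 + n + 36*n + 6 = -12*m^2 - 34*m + 6*n^2 + n*(6*m + 37) + 6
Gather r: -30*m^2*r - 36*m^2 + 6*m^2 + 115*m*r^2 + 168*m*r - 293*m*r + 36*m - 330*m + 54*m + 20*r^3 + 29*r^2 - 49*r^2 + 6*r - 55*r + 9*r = -30*m^2 - 240*m + 20*r^3 + r^2*(115*m - 20) + r*(-30*m^2 - 125*m - 40)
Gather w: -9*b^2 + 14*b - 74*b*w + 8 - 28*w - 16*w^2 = -9*b^2 + 14*b - 16*w^2 + w*(-74*b - 28) + 8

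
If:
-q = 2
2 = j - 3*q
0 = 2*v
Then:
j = -4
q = -2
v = 0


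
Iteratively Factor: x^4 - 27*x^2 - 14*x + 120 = (x + 4)*(x^3 - 4*x^2 - 11*x + 30) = (x - 5)*(x + 4)*(x^2 + x - 6) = (x - 5)*(x + 3)*(x + 4)*(x - 2)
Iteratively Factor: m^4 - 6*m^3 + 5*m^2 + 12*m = (m - 4)*(m^3 - 2*m^2 - 3*m) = (m - 4)*(m + 1)*(m^2 - 3*m) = m*(m - 4)*(m + 1)*(m - 3)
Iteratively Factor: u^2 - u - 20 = (u + 4)*(u - 5)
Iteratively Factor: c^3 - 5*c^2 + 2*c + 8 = (c - 4)*(c^2 - c - 2) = (c - 4)*(c - 2)*(c + 1)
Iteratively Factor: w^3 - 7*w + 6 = (w - 1)*(w^2 + w - 6) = (w - 1)*(w + 3)*(w - 2)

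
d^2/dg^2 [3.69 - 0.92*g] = 0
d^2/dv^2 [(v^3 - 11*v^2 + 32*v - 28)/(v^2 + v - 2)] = 4*(23*v^3 - 78*v^2 + 60*v - 32)/(v^6 + 3*v^5 - 3*v^4 - 11*v^3 + 6*v^2 + 12*v - 8)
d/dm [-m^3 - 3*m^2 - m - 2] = -3*m^2 - 6*m - 1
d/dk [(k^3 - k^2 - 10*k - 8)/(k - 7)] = 2*(k^3 - 11*k^2 + 7*k + 39)/(k^2 - 14*k + 49)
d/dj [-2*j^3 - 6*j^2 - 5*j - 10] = -6*j^2 - 12*j - 5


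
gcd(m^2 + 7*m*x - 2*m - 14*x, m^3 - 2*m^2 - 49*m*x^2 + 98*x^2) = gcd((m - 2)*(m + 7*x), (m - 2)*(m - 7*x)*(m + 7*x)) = m^2 + 7*m*x - 2*m - 14*x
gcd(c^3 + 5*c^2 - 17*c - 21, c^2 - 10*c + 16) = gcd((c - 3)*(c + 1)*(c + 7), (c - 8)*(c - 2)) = 1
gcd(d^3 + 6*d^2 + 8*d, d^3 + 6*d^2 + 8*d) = d^3 + 6*d^2 + 8*d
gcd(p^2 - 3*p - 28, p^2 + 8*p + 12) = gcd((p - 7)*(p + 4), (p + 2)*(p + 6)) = 1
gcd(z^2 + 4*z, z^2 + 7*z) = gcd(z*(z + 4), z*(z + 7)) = z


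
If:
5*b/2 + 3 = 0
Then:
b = -6/5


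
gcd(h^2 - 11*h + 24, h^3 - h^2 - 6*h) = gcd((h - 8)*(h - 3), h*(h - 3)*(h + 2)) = h - 3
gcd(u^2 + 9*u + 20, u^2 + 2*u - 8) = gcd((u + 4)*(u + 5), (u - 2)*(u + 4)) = u + 4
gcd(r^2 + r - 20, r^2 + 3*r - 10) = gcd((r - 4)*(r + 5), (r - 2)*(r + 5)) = r + 5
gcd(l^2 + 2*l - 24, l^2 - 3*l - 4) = l - 4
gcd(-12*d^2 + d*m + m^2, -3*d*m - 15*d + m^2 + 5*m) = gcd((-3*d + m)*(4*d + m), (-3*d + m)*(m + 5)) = 3*d - m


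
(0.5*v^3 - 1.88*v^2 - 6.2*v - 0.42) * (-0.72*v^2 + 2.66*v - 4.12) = -0.36*v^5 + 2.6836*v^4 - 2.5968*v^3 - 8.444*v^2 + 24.4268*v + 1.7304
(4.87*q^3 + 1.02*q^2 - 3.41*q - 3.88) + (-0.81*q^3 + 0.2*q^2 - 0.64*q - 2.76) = 4.06*q^3 + 1.22*q^2 - 4.05*q - 6.64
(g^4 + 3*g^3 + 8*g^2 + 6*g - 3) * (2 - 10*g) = -10*g^5 - 28*g^4 - 74*g^3 - 44*g^2 + 42*g - 6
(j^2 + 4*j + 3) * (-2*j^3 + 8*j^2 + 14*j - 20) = -2*j^5 + 40*j^3 + 60*j^2 - 38*j - 60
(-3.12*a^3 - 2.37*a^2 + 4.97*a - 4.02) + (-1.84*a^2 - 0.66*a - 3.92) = -3.12*a^3 - 4.21*a^2 + 4.31*a - 7.94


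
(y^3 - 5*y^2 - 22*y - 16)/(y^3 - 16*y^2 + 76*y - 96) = (y^2 + 3*y + 2)/(y^2 - 8*y + 12)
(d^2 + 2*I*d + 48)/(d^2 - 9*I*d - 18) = (d + 8*I)/(d - 3*I)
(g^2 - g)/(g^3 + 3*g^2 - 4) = g/(g^2 + 4*g + 4)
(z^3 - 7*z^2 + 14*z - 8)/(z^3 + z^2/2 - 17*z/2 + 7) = 2*(z - 4)/(2*z + 7)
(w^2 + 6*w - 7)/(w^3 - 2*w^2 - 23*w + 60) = (w^2 + 6*w - 7)/(w^3 - 2*w^2 - 23*w + 60)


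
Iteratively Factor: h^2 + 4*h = (h)*(h + 4)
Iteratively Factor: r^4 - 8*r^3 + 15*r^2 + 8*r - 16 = (r - 1)*(r^3 - 7*r^2 + 8*r + 16) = (r - 1)*(r + 1)*(r^2 - 8*r + 16) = (r - 4)*(r - 1)*(r + 1)*(r - 4)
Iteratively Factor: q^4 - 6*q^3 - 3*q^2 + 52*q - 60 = (q - 2)*(q^3 - 4*q^2 - 11*q + 30) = (q - 2)*(q + 3)*(q^2 - 7*q + 10) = (q - 5)*(q - 2)*(q + 3)*(q - 2)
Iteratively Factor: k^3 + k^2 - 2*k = (k + 2)*(k^2 - k) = (k - 1)*(k + 2)*(k)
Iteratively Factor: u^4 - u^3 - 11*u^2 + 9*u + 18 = (u - 2)*(u^3 + u^2 - 9*u - 9) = (u - 3)*(u - 2)*(u^2 + 4*u + 3) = (u - 3)*(u - 2)*(u + 1)*(u + 3)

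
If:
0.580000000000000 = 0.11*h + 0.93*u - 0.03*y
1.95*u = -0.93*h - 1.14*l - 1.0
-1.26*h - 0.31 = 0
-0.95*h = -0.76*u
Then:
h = -0.25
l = -0.15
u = -0.31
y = -29.77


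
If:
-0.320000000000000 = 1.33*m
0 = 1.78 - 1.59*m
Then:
No Solution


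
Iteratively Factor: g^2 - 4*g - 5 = (g + 1)*(g - 5)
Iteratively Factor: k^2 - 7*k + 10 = (k - 5)*(k - 2)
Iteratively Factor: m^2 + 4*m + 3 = (m + 3)*(m + 1)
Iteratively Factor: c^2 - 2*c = (c)*(c - 2)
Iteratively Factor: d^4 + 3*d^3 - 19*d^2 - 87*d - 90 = (d + 3)*(d^3 - 19*d - 30) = (d + 3)^2*(d^2 - 3*d - 10) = (d + 2)*(d + 3)^2*(d - 5)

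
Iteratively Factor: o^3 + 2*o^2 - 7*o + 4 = (o - 1)*(o^2 + 3*o - 4) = (o - 1)^2*(o + 4)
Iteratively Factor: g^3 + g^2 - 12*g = (g - 3)*(g^2 + 4*g) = (g - 3)*(g + 4)*(g)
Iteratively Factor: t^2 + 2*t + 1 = (t + 1)*(t + 1)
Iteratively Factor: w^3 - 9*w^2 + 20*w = (w)*(w^2 - 9*w + 20) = w*(w - 4)*(w - 5)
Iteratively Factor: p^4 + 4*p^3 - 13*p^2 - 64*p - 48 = (p + 1)*(p^3 + 3*p^2 - 16*p - 48) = (p + 1)*(p + 3)*(p^2 - 16) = (p - 4)*(p + 1)*(p + 3)*(p + 4)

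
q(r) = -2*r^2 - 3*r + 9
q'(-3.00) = 9.00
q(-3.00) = 0.00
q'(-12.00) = 45.00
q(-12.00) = -243.00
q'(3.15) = -15.60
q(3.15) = -20.30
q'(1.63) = -9.52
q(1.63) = -1.20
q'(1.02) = -7.08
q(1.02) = 3.86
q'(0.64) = -5.56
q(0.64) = 6.26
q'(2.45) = -12.80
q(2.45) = -10.36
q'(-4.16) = 13.64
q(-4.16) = -13.13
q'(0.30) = -4.20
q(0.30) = 7.92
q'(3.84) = -18.36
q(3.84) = -32.01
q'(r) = -4*r - 3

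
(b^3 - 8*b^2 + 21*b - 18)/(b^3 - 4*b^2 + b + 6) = (b - 3)/(b + 1)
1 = 1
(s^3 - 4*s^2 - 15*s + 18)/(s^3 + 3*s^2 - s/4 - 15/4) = 4*(s^2 - 3*s - 18)/(4*s^2 + 16*s + 15)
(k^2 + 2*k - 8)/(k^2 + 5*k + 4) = (k - 2)/(k + 1)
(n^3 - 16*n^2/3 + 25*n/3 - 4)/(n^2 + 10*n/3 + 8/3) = (3*n^3 - 16*n^2 + 25*n - 12)/(3*n^2 + 10*n + 8)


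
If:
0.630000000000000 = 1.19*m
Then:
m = 0.53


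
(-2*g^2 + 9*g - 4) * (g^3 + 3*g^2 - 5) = -2*g^5 + 3*g^4 + 23*g^3 - 2*g^2 - 45*g + 20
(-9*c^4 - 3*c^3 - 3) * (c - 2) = -9*c^5 + 15*c^4 + 6*c^3 - 3*c + 6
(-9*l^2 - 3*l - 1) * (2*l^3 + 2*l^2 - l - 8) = -18*l^5 - 24*l^4 + l^3 + 73*l^2 + 25*l + 8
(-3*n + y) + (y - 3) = -3*n + 2*y - 3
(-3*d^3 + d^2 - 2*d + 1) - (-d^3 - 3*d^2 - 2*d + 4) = -2*d^3 + 4*d^2 - 3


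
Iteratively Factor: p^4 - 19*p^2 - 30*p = (p + 3)*(p^3 - 3*p^2 - 10*p) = (p + 2)*(p + 3)*(p^2 - 5*p) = p*(p + 2)*(p + 3)*(p - 5)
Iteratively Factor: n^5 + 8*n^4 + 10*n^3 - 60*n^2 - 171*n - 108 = (n - 3)*(n^4 + 11*n^3 + 43*n^2 + 69*n + 36) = (n - 3)*(n + 1)*(n^3 + 10*n^2 + 33*n + 36) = (n - 3)*(n + 1)*(n + 3)*(n^2 + 7*n + 12) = (n - 3)*(n + 1)*(n + 3)^2*(n + 4)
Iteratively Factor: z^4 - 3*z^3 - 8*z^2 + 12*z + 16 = (z + 1)*(z^3 - 4*z^2 - 4*z + 16) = (z - 2)*(z + 1)*(z^2 - 2*z - 8) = (z - 2)*(z + 1)*(z + 2)*(z - 4)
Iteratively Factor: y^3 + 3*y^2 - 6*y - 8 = (y - 2)*(y^2 + 5*y + 4) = (y - 2)*(y + 1)*(y + 4)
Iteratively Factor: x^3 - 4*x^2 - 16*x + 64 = (x - 4)*(x^2 - 16) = (x - 4)*(x + 4)*(x - 4)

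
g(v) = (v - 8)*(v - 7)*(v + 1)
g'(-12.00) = 809.00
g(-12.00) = -4180.00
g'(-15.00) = 1136.00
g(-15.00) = -7084.00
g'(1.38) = 8.07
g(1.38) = 88.55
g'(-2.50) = 129.75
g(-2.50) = -149.62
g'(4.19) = -23.65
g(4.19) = 55.56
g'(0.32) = 32.35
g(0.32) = 67.72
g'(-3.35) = 168.47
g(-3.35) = -276.06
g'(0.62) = 24.79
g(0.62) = 76.28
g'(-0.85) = 66.97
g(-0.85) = 10.42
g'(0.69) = 23.11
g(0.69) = 77.95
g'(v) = (v - 8)*(v - 7) + (v - 8)*(v + 1) + (v - 7)*(v + 1)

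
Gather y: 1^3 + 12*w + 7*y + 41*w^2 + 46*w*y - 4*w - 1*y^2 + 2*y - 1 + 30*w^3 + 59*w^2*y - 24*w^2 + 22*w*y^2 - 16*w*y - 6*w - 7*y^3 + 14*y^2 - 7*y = 30*w^3 + 17*w^2 + 2*w - 7*y^3 + y^2*(22*w + 13) + y*(59*w^2 + 30*w + 2)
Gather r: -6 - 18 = -24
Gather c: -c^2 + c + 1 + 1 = -c^2 + c + 2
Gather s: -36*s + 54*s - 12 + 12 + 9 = 18*s + 9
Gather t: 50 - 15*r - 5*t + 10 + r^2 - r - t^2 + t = r^2 - 16*r - t^2 - 4*t + 60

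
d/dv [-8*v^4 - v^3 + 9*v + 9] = -32*v^3 - 3*v^2 + 9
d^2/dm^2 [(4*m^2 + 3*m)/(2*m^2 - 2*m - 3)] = 4*(14*m^3 + 36*m^2 + 27*m + 9)/(8*m^6 - 24*m^5 - 12*m^4 + 64*m^3 + 18*m^2 - 54*m - 27)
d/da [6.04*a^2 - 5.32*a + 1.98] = 12.08*a - 5.32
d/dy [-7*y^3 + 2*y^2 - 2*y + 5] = -21*y^2 + 4*y - 2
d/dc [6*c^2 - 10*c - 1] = 12*c - 10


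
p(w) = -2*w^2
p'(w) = -4*w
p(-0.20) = -0.08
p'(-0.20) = 0.80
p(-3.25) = -21.12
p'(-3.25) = 13.00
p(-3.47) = -24.08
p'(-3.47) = 13.88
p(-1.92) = -7.37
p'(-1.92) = 7.68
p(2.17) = -9.42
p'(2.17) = -8.68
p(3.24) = -21.00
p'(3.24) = -12.96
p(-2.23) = -9.95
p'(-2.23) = 8.92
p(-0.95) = -1.80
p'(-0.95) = 3.80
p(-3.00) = -18.00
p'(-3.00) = 12.00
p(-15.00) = -450.00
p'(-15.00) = 60.00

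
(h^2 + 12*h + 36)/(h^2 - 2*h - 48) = (h + 6)/(h - 8)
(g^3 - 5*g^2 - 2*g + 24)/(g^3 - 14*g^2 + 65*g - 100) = (g^2 - g - 6)/(g^2 - 10*g + 25)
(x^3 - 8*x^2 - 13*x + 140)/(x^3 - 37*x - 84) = (x - 5)/(x + 3)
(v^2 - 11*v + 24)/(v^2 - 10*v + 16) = (v - 3)/(v - 2)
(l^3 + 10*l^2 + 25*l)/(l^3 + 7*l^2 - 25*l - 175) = l*(l + 5)/(l^2 + 2*l - 35)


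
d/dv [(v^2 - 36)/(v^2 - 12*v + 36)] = -12/(v^2 - 12*v + 36)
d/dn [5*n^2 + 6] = 10*n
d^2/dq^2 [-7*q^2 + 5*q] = -14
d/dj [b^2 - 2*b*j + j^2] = -2*b + 2*j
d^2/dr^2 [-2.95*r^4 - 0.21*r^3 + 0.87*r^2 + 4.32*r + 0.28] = -35.4*r^2 - 1.26*r + 1.74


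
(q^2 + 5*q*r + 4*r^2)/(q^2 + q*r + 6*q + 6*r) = (q + 4*r)/(q + 6)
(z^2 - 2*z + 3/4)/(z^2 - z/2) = (z - 3/2)/z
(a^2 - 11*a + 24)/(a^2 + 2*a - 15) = (a - 8)/(a + 5)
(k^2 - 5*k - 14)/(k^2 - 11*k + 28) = (k + 2)/(k - 4)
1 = 1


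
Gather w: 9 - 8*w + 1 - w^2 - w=-w^2 - 9*w + 10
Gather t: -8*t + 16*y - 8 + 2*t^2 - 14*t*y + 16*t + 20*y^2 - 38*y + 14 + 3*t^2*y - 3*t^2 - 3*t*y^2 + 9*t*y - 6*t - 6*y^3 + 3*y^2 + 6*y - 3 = t^2*(3*y - 1) + t*(-3*y^2 - 5*y + 2) - 6*y^3 + 23*y^2 - 16*y + 3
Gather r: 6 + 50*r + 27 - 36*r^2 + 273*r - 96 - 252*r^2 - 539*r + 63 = -288*r^2 - 216*r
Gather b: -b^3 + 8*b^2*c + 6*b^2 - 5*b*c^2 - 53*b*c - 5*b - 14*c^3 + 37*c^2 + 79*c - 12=-b^3 + b^2*(8*c + 6) + b*(-5*c^2 - 53*c - 5) - 14*c^3 + 37*c^2 + 79*c - 12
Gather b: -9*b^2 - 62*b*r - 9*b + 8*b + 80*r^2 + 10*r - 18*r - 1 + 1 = -9*b^2 + b*(-62*r - 1) + 80*r^2 - 8*r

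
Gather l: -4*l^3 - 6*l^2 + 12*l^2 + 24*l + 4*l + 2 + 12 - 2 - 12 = -4*l^3 + 6*l^2 + 28*l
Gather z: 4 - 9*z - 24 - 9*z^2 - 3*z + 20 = -9*z^2 - 12*z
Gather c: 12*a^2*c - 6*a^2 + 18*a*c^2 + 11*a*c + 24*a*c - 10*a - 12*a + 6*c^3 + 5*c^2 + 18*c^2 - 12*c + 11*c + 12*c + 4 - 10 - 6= -6*a^2 - 22*a + 6*c^3 + c^2*(18*a + 23) + c*(12*a^2 + 35*a + 11) - 12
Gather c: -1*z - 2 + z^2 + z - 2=z^2 - 4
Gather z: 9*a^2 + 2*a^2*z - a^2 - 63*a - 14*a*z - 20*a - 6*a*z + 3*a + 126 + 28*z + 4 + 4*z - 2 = 8*a^2 - 80*a + z*(2*a^2 - 20*a + 32) + 128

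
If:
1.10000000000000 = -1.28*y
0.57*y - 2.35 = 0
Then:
No Solution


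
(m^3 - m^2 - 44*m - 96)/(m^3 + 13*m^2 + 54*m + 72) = (m - 8)/(m + 6)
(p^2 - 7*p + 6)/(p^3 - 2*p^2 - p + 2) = (p - 6)/(p^2 - p - 2)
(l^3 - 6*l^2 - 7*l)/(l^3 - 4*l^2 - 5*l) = (l - 7)/(l - 5)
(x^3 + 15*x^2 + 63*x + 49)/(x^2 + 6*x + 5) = (x^2 + 14*x + 49)/(x + 5)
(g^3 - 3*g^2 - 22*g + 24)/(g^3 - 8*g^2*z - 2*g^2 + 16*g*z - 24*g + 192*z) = (1 - g)/(-g + 8*z)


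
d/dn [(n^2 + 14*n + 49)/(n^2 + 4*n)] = 2*(-5*n^2 - 49*n - 98)/(n^2*(n^2 + 8*n + 16))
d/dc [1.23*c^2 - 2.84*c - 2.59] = 2.46*c - 2.84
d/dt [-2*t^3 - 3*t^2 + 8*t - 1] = -6*t^2 - 6*t + 8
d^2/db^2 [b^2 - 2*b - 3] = 2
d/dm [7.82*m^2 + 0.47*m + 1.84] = 15.64*m + 0.47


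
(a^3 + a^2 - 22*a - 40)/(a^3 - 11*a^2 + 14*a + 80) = (a + 4)/(a - 8)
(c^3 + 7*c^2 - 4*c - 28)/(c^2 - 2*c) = c + 9 + 14/c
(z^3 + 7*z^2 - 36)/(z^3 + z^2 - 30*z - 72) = (z^2 + 4*z - 12)/(z^2 - 2*z - 24)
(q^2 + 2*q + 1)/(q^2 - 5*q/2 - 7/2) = 2*(q + 1)/(2*q - 7)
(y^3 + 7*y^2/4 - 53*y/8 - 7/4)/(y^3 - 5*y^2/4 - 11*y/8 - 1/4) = (2*y + 7)/(2*y + 1)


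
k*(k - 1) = k^2 - k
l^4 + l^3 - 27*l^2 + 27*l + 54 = (l - 3)^2*(l + 1)*(l + 6)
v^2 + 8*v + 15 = (v + 3)*(v + 5)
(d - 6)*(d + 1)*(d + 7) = d^3 + 2*d^2 - 41*d - 42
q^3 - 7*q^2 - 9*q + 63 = (q - 7)*(q - 3)*(q + 3)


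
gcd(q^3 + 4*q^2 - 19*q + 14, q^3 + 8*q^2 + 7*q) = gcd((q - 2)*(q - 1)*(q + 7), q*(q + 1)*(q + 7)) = q + 7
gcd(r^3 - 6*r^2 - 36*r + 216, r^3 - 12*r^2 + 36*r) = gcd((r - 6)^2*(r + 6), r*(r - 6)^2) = r^2 - 12*r + 36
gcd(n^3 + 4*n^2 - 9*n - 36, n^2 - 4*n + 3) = n - 3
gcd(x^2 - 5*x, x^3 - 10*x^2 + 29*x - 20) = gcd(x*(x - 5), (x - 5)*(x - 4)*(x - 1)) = x - 5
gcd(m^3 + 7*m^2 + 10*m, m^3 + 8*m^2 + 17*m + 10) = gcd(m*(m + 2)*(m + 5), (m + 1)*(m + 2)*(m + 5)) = m^2 + 7*m + 10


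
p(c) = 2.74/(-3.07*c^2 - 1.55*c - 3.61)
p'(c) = 2.74*(6.14*c + 1.55)/(-3.07*c^2 - 1.55*c - 3.61)^2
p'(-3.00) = -0.07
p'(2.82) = 0.05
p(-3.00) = -0.10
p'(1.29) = 0.23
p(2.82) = -0.08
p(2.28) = -0.12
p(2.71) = -0.09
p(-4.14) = -0.06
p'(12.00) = 0.00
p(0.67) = -0.45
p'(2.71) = 0.05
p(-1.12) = -0.48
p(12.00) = -0.01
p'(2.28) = 0.08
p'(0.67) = 0.43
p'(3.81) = 0.02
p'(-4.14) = -0.03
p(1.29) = -0.26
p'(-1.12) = -0.45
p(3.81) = -0.05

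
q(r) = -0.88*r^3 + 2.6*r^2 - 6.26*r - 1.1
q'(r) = -2.64*r^2 + 5.2*r - 6.26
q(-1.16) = 11.03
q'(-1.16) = -15.84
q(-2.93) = 61.70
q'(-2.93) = -44.16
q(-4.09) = 128.20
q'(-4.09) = -71.69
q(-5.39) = 245.98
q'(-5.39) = -110.99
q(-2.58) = 47.47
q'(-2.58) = -37.25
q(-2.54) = 46.00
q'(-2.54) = -36.50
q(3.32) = -25.43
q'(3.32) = -18.10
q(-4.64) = 171.83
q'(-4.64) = -87.23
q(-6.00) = 320.14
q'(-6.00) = -132.50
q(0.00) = -1.10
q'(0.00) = -6.26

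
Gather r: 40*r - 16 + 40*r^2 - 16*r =40*r^2 + 24*r - 16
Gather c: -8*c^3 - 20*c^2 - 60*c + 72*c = -8*c^3 - 20*c^2 + 12*c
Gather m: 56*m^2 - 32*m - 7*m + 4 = 56*m^2 - 39*m + 4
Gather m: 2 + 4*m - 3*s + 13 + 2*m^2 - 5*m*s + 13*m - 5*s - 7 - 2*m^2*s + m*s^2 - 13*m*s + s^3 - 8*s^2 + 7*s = m^2*(2 - 2*s) + m*(s^2 - 18*s + 17) + s^3 - 8*s^2 - s + 8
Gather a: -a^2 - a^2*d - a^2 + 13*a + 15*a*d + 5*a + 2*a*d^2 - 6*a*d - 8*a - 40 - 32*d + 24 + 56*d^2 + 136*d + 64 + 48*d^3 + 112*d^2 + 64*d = a^2*(-d - 2) + a*(2*d^2 + 9*d + 10) + 48*d^3 + 168*d^2 + 168*d + 48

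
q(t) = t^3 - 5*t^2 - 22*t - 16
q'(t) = 3*t^2 - 10*t - 22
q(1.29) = -50.55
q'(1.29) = -29.91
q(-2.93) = -19.62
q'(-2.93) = 33.05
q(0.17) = -19.88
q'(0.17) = -23.61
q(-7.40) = -532.22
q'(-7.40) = 216.28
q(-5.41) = -201.66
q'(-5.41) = 119.90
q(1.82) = -66.57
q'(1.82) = -30.26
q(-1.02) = 0.18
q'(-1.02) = -8.68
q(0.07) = -17.56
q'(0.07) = -22.69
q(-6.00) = -280.00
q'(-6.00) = 146.00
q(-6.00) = -280.00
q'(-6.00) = 146.00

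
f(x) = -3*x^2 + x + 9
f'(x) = 1 - 6*x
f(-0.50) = 7.75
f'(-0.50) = 4.00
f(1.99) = -0.89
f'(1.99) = -10.94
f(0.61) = 8.49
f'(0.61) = -2.66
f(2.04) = -1.44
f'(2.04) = -11.24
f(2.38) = -5.61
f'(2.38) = -13.28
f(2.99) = -14.83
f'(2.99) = -16.94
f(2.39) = -5.75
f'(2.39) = -13.34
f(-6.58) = -127.47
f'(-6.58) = 40.48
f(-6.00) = -105.00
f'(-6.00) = 37.00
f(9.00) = -225.00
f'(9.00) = -53.00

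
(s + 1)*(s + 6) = s^2 + 7*s + 6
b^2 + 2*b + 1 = (b + 1)^2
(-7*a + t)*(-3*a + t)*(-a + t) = -21*a^3 + 31*a^2*t - 11*a*t^2 + t^3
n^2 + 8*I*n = n*(n + 8*I)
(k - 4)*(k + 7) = k^2 + 3*k - 28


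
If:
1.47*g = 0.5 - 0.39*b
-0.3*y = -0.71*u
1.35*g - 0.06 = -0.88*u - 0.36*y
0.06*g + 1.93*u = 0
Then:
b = 1.11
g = 0.05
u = -0.00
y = -0.00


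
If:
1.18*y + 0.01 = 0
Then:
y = -0.01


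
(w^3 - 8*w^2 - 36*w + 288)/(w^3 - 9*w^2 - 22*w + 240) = (w + 6)/(w + 5)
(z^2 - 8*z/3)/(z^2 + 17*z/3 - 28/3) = z*(3*z - 8)/(3*z^2 + 17*z - 28)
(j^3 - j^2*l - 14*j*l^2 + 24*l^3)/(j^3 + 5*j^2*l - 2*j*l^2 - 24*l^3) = (j - 3*l)/(j + 3*l)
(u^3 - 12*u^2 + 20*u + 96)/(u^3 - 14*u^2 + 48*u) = (u + 2)/u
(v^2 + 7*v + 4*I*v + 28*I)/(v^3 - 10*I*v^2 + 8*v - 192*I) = (v + 7)/(v^2 - 14*I*v - 48)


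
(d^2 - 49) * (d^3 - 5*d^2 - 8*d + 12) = d^5 - 5*d^4 - 57*d^3 + 257*d^2 + 392*d - 588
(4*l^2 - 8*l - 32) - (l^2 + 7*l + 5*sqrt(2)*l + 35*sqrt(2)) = 3*l^2 - 15*l - 5*sqrt(2)*l - 35*sqrt(2) - 32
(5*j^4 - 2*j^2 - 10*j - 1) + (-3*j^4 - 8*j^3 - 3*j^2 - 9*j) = 2*j^4 - 8*j^3 - 5*j^2 - 19*j - 1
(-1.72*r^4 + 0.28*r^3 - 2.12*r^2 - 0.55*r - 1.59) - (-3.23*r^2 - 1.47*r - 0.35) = -1.72*r^4 + 0.28*r^3 + 1.11*r^2 + 0.92*r - 1.24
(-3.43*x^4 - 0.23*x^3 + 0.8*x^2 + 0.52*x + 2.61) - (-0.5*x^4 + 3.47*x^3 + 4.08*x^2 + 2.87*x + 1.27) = -2.93*x^4 - 3.7*x^3 - 3.28*x^2 - 2.35*x + 1.34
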